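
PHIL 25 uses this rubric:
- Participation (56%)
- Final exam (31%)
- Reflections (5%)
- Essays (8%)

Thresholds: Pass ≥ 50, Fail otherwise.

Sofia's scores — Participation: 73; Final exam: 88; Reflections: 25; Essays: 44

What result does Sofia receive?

Pass

Weighted total:
  Participation 73 × 0.56 = 40.88
  Final exam 88 × 0.31 = 27.28
  Reflections 25 × 0.05 = 1.25
  Essays 44 × 0.08 = 3.52
Sum = 72.93
72.93 ≥ 50 → Pass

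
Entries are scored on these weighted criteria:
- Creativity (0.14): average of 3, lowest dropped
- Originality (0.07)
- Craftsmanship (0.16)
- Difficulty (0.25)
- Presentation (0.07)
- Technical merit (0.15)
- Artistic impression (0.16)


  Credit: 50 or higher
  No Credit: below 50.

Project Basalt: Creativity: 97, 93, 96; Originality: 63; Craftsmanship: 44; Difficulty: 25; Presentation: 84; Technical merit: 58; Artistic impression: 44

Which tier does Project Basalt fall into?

Creativity: drop 93 → average of remaining 2 = 193/2 = 96.5
Weighted total:
  Creativity 96.5 × 0.14 = 13.51
  Originality 63 × 0.07 = 4.41
  Craftsmanship 44 × 0.16 = 7.04
  Difficulty 25 × 0.25 = 6.25
  Presentation 84 × 0.07 = 5.88
  Technical merit 58 × 0.15 = 8.7
  Artistic impression 44 × 0.16 = 7.04
Sum = 52.83
52.83 ≥ 50 → Credit

Credit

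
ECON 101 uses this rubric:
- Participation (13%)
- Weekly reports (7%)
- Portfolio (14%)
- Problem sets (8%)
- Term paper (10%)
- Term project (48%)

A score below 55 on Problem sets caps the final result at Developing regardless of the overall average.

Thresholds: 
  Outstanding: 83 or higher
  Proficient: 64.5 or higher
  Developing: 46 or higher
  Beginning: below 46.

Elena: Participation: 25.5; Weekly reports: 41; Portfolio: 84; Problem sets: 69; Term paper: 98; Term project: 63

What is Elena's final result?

Developing

Problem sets score 69 ≥ 55: minimum met.
Weighted total:
  Participation 25.5 × 0.13 = 3.315
  Weekly reports 41 × 0.07 = 2.87
  Portfolio 84 × 0.14 = 11.76
  Problem sets 69 × 0.08 = 5.52
  Term paper 98 × 0.1 = 9.8
  Term project 63 × 0.48 = 30.24
Sum = 63.505
63.505 is ≥ 46 and < 64.5 → Developing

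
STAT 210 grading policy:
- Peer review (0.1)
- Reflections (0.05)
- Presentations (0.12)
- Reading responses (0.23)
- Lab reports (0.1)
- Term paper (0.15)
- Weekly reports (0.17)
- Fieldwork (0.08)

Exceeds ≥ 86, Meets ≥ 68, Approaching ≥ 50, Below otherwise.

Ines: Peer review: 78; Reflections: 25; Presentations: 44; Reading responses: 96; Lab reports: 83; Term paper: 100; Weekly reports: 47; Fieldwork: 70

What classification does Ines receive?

Meets

Weighted total:
  Peer review 78 × 0.1 = 7.8
  Reflections 25 × 0.05 = 1.25
  Presentations 44 × 0.12 = 5.28
  Reading responses 96 × 0.23 = 22.08
  Lab reports 83 × 0.1 = 8.3
  Term paper 100 × 0.15 = 15
  Weekly reports 47 × 0.17 = 7.99
  Fieldwork 70 × 0.08 = 5.6
Sum = 73.3
73.3 is ≥ 68 and < 86 → Meets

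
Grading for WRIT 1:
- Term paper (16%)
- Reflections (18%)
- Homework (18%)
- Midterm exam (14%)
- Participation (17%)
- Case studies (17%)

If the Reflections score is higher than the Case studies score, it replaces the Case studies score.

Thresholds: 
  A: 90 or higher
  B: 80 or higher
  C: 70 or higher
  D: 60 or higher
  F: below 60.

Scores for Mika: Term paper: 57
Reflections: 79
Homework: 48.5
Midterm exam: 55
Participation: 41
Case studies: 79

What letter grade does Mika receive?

D

Reflections (79) ≤ Case studies (79), so Case studies stays at 79.
Weighted total:
  Term paper 57 × 0.16 = 9.12
  Reflections 79 × 0.18 = 14.22
  Homework 48.5 × 0.18 = 8.73
  Midterm exam 55 × 0.14 = 7.7
  Participation 41 × 0.17 = 6.97
  Case studies 79 × 0.17 = 13.43
Sum = 60.17
60.17 is ≥ 60 and < 70 → D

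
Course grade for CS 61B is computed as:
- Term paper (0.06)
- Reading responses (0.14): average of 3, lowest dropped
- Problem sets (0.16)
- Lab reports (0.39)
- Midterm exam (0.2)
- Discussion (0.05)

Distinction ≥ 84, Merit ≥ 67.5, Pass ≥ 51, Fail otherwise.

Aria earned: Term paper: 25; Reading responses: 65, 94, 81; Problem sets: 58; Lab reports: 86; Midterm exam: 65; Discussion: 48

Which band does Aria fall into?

Reading responses: drop 65 → average of remaining 2 = 175/2 = 87.5
Weighted total:
  Term paper 25 × 0.06 = 1.5
  Reading responses 87.5 × 0.14 = 12.25
  Problem sets 58 × 0.16 = 9.28
  Lab reports 86 × 0.39 = 33.54
  Midterm exam 65 × 0.2 = 13
  Discussion 48 × 0.05 = 2.4
Sum = 71.97
71.97 is ≥ 67.5 and < 84 → Merit

Merit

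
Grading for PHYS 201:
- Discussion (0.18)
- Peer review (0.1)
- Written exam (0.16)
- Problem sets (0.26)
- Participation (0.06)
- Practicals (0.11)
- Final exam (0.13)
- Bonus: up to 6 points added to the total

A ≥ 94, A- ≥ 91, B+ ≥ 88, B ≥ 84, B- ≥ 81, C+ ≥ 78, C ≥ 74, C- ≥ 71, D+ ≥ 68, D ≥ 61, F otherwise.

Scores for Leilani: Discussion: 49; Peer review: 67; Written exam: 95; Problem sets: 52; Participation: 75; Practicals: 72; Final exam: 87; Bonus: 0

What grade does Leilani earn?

D

Weighted total:
  Discussion 49 × 0.18 = 8.82
  Peer review 67 × 0.1 = 6.7
  Written exam 95 × 0.16 = 15.2
  Problem sets 52 × 0.26 = 13.52
  Participation 75 × 0.06 = 4.5
  Practicals 72 × 0.11 = 7.92
  Final exam 87 × 0.13 = 11.31
Sum = 67.97
Bonus: 67.97 + 0 = 67.97
67.97 is ≥ 61 and < 68 → D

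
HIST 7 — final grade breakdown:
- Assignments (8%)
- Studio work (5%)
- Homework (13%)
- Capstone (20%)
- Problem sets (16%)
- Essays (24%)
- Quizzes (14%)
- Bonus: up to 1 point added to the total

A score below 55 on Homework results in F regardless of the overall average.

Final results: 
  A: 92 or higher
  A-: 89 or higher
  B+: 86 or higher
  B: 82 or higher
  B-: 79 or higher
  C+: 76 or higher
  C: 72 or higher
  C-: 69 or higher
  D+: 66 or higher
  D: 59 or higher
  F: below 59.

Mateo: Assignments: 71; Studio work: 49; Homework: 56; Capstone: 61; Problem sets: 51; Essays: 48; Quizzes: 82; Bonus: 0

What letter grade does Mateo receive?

Homework score 56 ≥ 55: minimum met.
Weighted total:
  Assignments 71 × 0.08 = 5.68
  Studio work 49 × 0.05 = 2.45
  Homework 56 × 0.13 = 7.28
  Capstone 61 × 0.2 = 12.2
  Problem sets 51 × 0.16 = 8.16
  Essays 48 × 0.24 = 11.52
  Quizzes 82 × 0.14 = 11.48
Sum = 58.77
Bonus: 58.77 + 0 = 58.77
58.77 < 59 → F

F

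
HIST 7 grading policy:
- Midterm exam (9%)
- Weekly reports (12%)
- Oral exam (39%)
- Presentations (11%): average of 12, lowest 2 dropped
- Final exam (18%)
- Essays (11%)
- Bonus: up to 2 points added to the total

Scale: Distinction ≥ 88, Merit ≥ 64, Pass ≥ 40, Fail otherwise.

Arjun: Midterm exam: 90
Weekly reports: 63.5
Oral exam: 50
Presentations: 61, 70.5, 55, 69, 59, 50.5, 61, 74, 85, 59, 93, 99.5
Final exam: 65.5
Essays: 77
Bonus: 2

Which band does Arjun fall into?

Merit

Presentations: drop 50.5, 55 → average of remaining 10 = 731/10 = 73.1
Weighted total:
  Midterm exam 90 × 0.09 = 8.1
  Weekly reports 63.5 × 0.12 = 7.62
  Oral exam 50 × 0.39 = 19.5
  Presentations 73.1 × 0.11 = 8.041
  Final exam 65.5 × 0.18 = 11.79
  Essays 77 × 0.11 = 8.47
Sum = 63.521
Bonus: 63.521 + 2 = 65.521
65.521 is ≥ 64 and < 88 → Merit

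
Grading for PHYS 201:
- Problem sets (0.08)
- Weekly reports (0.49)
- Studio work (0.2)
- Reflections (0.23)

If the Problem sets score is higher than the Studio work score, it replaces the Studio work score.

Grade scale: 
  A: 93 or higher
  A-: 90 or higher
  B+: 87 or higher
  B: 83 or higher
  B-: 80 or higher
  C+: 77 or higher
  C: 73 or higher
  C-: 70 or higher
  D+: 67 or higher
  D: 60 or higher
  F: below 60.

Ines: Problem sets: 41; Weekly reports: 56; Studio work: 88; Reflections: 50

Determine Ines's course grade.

Problem sets (41) ≤ Studio work (88), so Studio work stays at 88.
Weighted total:
  Problem sets 41 × 0.08 = 3.28
  Weekly reports 56 × 0.49 = 27.44
  Studio work 88 × 0.2 = 17.6
  Reflections 50 × 0.23 = 11.5
Sum = 59.82
59.82 < 60 → F

F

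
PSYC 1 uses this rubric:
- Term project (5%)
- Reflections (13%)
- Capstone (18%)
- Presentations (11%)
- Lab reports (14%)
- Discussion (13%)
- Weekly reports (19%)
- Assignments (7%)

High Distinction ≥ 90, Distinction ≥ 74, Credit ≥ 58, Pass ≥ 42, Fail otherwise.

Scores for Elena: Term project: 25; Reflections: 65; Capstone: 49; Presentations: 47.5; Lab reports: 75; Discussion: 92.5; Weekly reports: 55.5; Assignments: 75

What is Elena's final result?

Weighted total:
  Term project 25 × 0.05 = 1.25
  Reflections 65 × 0.13 = 8.45
  Capstone 49 × 0.18 = 8.82
  Presentations 47.5 × 0.11 = 5.225
  Lab reports 75 × 0.14 = 10.5
  Discussion 92.5 × 0.13 = 12.025
  Weekly reports 55.5 × 0.19 = 10.545
  Assignments 75 × 0.07 = 5.25
Sum = 62.065
62.065 is ≥ 58 and < 74 → Credit

Credit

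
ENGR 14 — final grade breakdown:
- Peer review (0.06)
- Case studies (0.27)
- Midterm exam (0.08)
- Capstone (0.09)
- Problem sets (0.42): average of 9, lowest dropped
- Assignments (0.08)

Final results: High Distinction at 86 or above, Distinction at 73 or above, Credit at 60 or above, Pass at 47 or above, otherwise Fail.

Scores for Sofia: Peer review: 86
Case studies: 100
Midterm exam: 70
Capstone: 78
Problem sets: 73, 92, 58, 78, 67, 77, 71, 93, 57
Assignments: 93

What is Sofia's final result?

Problem sets: drop 57 → average of remaining 8 = 609/8 = 76.125
Weighted total:
  Peer review 86 × 0.06 = 5.16
  Case studies 100 × 0.27 = 27
  Midterm exam 70 × 0.08 = 5.6
  Capstone 78 × 0.09 = 7.02
  Problem sets 76.125 × 0.42 = 31.9725
  Assignments 93 × 0.08 = 7.44
Sum = 84.1925
84.1925 is ≥ 73 and < 86 → Distinction

Distinction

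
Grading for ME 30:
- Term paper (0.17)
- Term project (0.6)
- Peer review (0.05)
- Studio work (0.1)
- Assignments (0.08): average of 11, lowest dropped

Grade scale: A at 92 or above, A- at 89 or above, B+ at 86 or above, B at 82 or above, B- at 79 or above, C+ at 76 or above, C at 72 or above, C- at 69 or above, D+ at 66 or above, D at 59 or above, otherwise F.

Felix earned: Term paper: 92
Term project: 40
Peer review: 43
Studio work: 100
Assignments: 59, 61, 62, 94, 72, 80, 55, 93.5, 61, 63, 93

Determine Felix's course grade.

Assignments: drop 55 → average of remaining 10 = 738.5/10 = 73.85
Weighted total:
  Term paper 92 × 0.17 = 15.64
  Term project 40 × 0.6 = 24
  Peer review 43 × 0.05 = 2.15
  Studio work 100 × 0.1 = 10
  Assignments 73.85 × 0.08 = 5.908
Sum = 57.698
57.698 < 59 → F

F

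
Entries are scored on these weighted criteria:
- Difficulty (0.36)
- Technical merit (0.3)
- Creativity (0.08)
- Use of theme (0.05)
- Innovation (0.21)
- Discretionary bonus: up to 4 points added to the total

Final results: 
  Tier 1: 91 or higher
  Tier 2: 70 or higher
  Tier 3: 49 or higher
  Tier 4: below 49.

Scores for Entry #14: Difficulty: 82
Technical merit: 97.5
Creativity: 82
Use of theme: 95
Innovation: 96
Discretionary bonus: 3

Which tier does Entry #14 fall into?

Weighted total:
  Difficulty 82 × 0.36 = 29.52
  Technical merit 97.5 × 0.3 = 29.25
  Creativity 82 × 0.08 = 6.56
  Use of theme 95 × 0.05 = 4.75
  Innovation 96 × 0.21 = 20.16
Sum = 90.24
Discretionary bonus: 90.24 + 3 = 93.24
93.24 ≥ 91 → Tier 1

Tier 1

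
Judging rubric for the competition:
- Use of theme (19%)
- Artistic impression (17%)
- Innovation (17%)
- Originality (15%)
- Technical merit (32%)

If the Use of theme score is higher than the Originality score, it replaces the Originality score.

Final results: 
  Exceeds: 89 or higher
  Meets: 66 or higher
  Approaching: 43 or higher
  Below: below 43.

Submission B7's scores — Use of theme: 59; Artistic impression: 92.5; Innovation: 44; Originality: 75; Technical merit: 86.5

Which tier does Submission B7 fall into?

Use of theme (59) ≤ Originality (75), so Originality stays at 75.
Weighted total:
  Use of theme 59 × 0.19 = 11.21
  Artistic impression 92.5 × 0.17 = 15.725
  Innovation 44 × 0.17 = 7.48
  Originality 75 × 0.15 = 11.25
  Technical merit 86.5 × 0.32 = 27.68
Sum = 73.345
73.345 is ≥ 66 and < 89 → Meets

Meets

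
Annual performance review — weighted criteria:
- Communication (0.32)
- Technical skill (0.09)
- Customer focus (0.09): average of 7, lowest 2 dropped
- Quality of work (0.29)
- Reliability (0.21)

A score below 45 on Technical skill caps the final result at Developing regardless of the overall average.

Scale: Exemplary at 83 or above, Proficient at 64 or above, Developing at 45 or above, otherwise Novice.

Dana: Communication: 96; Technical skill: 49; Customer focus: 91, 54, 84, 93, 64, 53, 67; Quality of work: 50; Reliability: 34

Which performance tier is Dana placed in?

Customer focus: drop 53, 54 → average of remaining 5 = 399/5 = 79.8
Technical skill score 49 ≥ 45: minimum met.
Weighted total:
  Communication 96 × 0.32 = 30.72
  Technical skill 49 × 0.09 = 4.41
  Customer focus 79.8 × 0.09 = 7.182
  Quality of work 50 × 0.29 = 14.5
  Reliability 34 × 0.21 = 7.14
Sum = 63.952
63.952 is ≥ 45 and < 64 → Developing

Developing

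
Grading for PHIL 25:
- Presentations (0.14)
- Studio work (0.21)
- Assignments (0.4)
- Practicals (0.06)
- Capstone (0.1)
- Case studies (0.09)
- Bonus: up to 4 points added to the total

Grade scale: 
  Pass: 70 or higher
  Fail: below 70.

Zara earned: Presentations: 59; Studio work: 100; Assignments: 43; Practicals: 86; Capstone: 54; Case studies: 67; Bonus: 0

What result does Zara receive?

Weighted total:
  Presentations 59 × 0.14 = 8.26
  Studio work 100 × 0.21 = 21
  Assignments 43 × 0.4 = 17.2
  Practicals 86 × 0.06 = 5.16
  Capstone 54 × 0.1 = 5.4
  Case studies 67 × 0.09 = 6.03
Sum = 63.05
Bonus: 63.05 + 0 = 63.05
63.05 < 70 → Fail

Fail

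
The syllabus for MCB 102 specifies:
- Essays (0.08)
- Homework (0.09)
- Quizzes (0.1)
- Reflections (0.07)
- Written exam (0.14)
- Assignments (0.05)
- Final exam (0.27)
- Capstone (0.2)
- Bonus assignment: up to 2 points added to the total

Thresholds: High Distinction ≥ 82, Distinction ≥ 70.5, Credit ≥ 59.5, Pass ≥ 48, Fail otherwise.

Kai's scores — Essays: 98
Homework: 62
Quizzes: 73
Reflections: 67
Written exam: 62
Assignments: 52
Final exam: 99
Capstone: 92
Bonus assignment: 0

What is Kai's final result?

Weighted total:
  Essays 98 × 0.08 = 7.84
  Homework 62 × 0.09 = 5.58
  Quizzes 73 × 0.1 = 7.3
  Reflections 67 × 0.07 = 4.69
  Written exam 62 × 0.14 = 8.68
  Assignments 52 × 0.05 = 2.6
  Final exam 99 × 0.27 = 26.73
  Capstone 92 × 0.2 = 18.4
Sum = 81.82
Bonus assignment: 81.82 + 0 = 81.82
81.82 is ≥ 70.5 and < 82 → Distinction

Distinction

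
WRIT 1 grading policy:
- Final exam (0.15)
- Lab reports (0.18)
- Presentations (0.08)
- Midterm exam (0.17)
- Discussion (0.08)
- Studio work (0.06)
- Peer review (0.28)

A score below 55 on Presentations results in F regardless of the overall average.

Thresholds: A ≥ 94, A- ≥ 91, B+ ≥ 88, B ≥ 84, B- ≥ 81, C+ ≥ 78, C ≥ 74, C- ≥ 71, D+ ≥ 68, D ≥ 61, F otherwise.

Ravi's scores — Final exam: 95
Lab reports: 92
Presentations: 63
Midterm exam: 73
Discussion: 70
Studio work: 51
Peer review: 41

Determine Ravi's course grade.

Presentations score 63 ≥ 55: minimum met.
Weighted total:
  Final exam 95 × 0.15 = 14.25
  Lab reports 92 × 0.18 = 16.56
  Presentations 63 × 0.08 = 5.04
  Midterm exam 73 × 0.17 = 12.41
  Discussion 70 × 0.08 = 5.6
  Studio work 51 × 0.06 = 3.06
  Peer review 41 × 0.28 = 11.48
Sum = 68.4
68.4 is ≥ 68 and < 71 → D+

D+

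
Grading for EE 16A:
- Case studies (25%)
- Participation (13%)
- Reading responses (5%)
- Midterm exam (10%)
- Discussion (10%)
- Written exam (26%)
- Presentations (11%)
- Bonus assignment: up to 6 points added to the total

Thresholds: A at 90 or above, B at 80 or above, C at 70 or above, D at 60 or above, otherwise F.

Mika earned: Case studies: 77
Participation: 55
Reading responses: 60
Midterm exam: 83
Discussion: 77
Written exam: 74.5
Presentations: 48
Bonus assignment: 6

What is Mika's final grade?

C

Weighted total:
  Case studies 77 × 0.25 = 19.25
  Participation 55 × 0.13 = 7.15
  Reading responses 60 × 0.05 = 3
  Midterm exam 83 × 0.1 = 8.3
  Discussion 77 × 0.1 = 7.7
  Written exam 74.5 × 0.26 = 19.37
  Presentations 48 × 0.11 = 5.28
Sum = 70.05
Bonus assignment: 70.05 + 6 = 76.05
76.05 is ≥ 70 and < 80 → C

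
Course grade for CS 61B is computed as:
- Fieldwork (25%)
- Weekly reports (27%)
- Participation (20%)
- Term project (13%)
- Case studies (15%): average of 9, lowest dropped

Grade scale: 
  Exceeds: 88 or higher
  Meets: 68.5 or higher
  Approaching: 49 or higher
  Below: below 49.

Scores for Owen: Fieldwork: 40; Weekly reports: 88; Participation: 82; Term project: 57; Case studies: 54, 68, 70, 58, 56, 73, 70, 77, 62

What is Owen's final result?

Approaching

Case studies: drop 54 → average of remaining 8 = 534/8 = 66.75
Weighted total:
  Fieldwork 40 × 0.25 = 10
  Weekly reports 88 × 0.27 = 23.76
  Participation 82 × 0.2 = 16.4
  Term project 57 × 0.13 = 7.41
  Case studies 66.75 × 0.15 = 10.0125
Sum = 67.5825
67.5825 is ≥ 49 and < 68.5 → Approaching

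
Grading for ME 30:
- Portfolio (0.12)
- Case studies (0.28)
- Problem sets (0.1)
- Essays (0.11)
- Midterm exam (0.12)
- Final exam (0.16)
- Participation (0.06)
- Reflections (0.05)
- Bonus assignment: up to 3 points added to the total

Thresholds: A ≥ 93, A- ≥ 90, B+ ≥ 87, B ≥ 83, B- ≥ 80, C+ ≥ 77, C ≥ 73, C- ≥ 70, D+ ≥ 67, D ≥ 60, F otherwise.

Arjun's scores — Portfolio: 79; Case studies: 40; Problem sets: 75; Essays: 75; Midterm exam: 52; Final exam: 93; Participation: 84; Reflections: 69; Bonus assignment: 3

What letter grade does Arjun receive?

D+

Weighted total:
  Portfolio 79 × 0.12 = 9.48
  Case studies 40 × 0.28 = 11.2
  Problem sets 75 × 0.1 = 7.5
  Essays 75 × 0.11 = 8.25
  Midterm exam 52 × 0.12 = 6.24
  Final exam 93 × 0.16 = 14.88
  Participation 84 × 0.06 = 5.04
  Reflections 69 × 0.05 = 3.45
Sum = 66.04
Bonus assignment: 66.04 + 3 = 69.04
69.04 is ≥ 67 and < 70 → D+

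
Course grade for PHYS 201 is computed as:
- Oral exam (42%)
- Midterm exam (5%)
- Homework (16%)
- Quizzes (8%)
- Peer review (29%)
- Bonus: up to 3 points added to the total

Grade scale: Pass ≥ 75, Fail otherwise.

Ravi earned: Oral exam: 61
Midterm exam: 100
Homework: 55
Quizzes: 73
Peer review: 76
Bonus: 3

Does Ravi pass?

Weighted total:
  Oral exam 61 × 0.42 = 25.62
  Midterm exam 100 × 0.05 = 5
  Homework 55 × 0.16 = 8.8
  Quizzes 73 × 0.08 = 5.84
  Peer review 76 × 0.29 = 22.04
Sum = 67.3
Bonus: 67.3 + 3 = 70.3
70.3 < 75 → Fail

Fail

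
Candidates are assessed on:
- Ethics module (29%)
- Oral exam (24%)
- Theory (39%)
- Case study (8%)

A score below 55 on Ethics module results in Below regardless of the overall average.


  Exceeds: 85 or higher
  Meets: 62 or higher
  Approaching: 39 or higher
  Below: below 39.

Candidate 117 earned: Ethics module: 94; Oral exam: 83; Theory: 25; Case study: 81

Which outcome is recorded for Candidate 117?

Meets

Ethics module score 94 ≥ 55: minimum met.
Weighted total:
  Ethics module 94 × 0.29 = 27.26
  Oral exam 83 × 0.24 = 19.92
  Theory 25 × 0.39 = 9.75
  Case study 81 × 0.08 = 6.48
Sum = 63.41
63.41 is ≥ 62 and < 85 → Meets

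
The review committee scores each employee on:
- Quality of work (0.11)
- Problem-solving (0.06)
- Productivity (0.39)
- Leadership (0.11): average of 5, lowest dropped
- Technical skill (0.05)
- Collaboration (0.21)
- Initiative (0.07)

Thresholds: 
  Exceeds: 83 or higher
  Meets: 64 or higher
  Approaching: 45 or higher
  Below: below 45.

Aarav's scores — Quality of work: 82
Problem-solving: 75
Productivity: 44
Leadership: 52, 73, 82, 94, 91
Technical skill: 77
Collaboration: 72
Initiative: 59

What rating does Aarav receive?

Leadership: drop 52 → average of remaining 4 = 340/4 = 85
Weighted total:
  Quality of work 82 × 0.11 = 9.02
  Problem-solving 75 × 0.06 = 4.5
  Productivity 44 × 0.39 = 17.16
  Leadership 85 × 0.11 = 9.35
  Technical skill 77 × 0.05 = 3.85
  Collaboration 72 × 0.21 = 15.12
  Initiative 59 × 0.07 = 4.13
Sum = 63.13
63.13 is ≥ 45 and < 64 → Approaching

Approaching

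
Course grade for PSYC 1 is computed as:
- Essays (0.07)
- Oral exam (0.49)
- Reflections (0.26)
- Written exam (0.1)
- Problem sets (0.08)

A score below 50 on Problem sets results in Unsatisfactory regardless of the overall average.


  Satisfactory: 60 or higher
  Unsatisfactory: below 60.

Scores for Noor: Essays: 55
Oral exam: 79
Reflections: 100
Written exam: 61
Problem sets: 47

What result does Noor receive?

Unsatisfactory

Problem sets score 47 < 50: minimum not met.
Weighted total:
  Essays 55 × 0.07 = 3.85
  Oral exam 79 × 0.49 = 38.71
  Reflections 100 × 0.26 = 26
  Written exam 61 × 0.1 = 6.1
  Problem sets 47 × 0.08 = 3.76
Sum = 78.42
Because the Problem sets minimum was not met, the result is Unsatisfactory.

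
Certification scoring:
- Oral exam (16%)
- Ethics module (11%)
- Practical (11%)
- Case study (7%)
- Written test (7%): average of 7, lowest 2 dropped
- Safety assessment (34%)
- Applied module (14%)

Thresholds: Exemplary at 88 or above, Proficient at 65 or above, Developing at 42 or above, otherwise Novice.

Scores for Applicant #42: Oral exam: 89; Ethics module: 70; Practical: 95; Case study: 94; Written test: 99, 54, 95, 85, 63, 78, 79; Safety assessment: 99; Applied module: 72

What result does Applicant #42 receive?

Exemplary

Written test: drop 54, 63 → average of remaining 5 = 436/5 = 87.2
Weighted total:
  Oral exam 89 × 0.16 = 14.24
  Ethics module 70 × 0.11 = 7.7
  Practical 95 × 0.11 = 10.45
  Case study 94 × 0.07 = 6.58
  Written test 87.2 × 0.07 = 6.104
  Safety assessment 99 × 0.34 = 33.66
  Applied module 72 × 0.14 = 10.08
Sum = 88.814
88.814 ≥ 88 → Exemplary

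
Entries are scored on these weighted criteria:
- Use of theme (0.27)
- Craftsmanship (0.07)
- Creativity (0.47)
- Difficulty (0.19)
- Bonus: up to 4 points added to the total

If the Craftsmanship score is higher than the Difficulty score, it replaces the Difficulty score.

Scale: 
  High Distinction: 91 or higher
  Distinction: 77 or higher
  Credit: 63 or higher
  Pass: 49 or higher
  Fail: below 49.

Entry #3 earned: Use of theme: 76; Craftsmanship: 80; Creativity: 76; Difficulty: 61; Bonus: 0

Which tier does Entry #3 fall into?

Craftsmanship (80) > Difficulty (61), so Difficulty counts as 80.
Weighted total:
  Use of theme 76 × 0.27 = 20.52
  Craftsmanship 80 × 0.07 = 5.6
  Creativity 76 × 0.47 = 35.72
  Difficulty 80 × 0.19 = 15.2
Sum = 77.04
Bonus: 77.04 + 0 = 77.04
77.04 is ≥ 77 and < 91 → Distinction

Distinction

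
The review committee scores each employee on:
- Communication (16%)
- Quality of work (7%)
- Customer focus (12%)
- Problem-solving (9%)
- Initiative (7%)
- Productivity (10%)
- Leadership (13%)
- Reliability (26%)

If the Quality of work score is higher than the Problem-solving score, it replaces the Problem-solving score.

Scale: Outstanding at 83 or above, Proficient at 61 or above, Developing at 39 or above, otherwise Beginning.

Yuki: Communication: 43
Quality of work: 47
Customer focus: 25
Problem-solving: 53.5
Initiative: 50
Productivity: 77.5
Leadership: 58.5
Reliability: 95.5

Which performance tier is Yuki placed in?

Quality of work (47) ≤ Problem-solving (53.5), so Problem-solving stays at 53.5.
Weighted total:
  Communication 43 × 0.16 = 6.88
  Quality of work 47 × 0.07 = 3.29
  Customer focus 25 × 0.12 = 3
  Problem-solving 53.5 × 0.09 = 4.815
  Initiative 50 × 0.07 = 3.5
  Productivity 77.5 × 0.1 = 7.75
  Leadership 58.5 × 0.13 = 7.605
  Reliability 95.5 × 0.26 = 24.83
Sum = 61.67
61.67 is ≥ 61 and < 83 → Proficient

Proficient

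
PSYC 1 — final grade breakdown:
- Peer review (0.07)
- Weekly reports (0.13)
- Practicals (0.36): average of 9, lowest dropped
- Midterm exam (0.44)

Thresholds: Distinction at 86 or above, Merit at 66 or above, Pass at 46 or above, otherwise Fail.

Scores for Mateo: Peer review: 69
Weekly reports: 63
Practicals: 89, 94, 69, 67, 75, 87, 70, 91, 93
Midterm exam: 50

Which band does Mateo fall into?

Practicals: drop 67 → average of remaining 8 = 668/8 = 83.5
Weighted total:
  Peer review 69 × 0.07 = 4.83
  Weekly reports 63 × 0.13 = 8.19
  Practicals 83.5 × 0.36 = 30.06
  Midterm exam 50 × 0.44 = 22
Sum = 65.08
65.08 is ≥ 46 and < 66 → Pass

Pass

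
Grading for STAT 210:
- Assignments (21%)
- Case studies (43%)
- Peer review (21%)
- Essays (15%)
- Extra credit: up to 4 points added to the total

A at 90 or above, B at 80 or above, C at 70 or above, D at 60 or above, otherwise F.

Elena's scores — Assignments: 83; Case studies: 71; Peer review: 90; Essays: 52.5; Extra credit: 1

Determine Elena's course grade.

Weighted total:
  Assignments 83 × 0.21 = 17.43
  Case studies 71 × 0.43 = 30.53
  Peer review 90 × 0.21 = 18.9
  Essays 52.5 × 0.15 = 7.875
Sum = 74.735
Extra credit: 74.735 + 1 = 75.735
75.735 is ≥ 70 and < 80 → C

C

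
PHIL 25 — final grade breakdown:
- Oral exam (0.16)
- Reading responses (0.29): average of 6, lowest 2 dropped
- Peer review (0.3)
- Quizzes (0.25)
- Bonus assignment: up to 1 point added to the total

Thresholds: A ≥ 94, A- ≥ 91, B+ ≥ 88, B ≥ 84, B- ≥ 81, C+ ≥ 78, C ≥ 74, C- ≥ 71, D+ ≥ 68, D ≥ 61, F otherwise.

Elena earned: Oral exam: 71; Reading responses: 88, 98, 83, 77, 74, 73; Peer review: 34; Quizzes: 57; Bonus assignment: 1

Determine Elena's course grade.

Reading responses: drop 73, 74 → average of remaining 4 = 346/4 = 86.5
Weighted total:
  Oral exam 71 × 0.16 = 11.36
  Reading responses 86.5 × 0.29 = 25.085
  Peer review 34 × 0.3 = 10.2
  Quizzes 57 × 0.25 = 14.25
Sum = 60.895
Bonus assignment: 60.895 + 1 = 61.895
61.895 is ≥ 61 and < 68 → D

D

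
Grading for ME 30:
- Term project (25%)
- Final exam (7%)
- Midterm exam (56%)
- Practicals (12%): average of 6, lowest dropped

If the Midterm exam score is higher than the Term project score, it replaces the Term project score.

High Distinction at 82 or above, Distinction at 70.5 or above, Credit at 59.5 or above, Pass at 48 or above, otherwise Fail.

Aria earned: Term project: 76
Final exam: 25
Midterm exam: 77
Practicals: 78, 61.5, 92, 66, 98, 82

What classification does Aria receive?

Distinction

Practicals: drop 61.5 → average of remaining 5 = 416/5 = 83.2
Midterm exam (77) > Term project (76), so Term project counts as 77.
Weighted total:
  Term project 77 × 0.25 = 19.25
  Final exam 25 × 0.07 = 1.75
  Midterm exam 77 × 0.56 = 43.12
  Practicals 83.2 × 0.12 = 9.984
Sum = 74.104
74.104 is ≥ 70.5 and < 82 → Distinction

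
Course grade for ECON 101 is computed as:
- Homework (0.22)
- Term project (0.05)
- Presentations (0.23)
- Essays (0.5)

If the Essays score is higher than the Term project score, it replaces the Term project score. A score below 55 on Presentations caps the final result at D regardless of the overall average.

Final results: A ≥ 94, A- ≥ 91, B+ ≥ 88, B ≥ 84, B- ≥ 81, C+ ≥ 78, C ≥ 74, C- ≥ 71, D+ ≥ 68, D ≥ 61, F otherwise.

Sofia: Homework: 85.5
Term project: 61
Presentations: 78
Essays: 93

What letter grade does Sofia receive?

Essays (93) > Term project (61), so Term project counts as 93.
Presentations score 78 ≥ 55: minimum met.
Weighted total:
  Homework 85.5 × 0.22 = 18.81
  Term project 93 × 0.05 = 4.65
  Presentations 78 × 0.23 = 17.94
  Essays 93 × 0.5 = 46.5
Sum = 87.9
87.9 is ≥ 84 and < 88 → B

B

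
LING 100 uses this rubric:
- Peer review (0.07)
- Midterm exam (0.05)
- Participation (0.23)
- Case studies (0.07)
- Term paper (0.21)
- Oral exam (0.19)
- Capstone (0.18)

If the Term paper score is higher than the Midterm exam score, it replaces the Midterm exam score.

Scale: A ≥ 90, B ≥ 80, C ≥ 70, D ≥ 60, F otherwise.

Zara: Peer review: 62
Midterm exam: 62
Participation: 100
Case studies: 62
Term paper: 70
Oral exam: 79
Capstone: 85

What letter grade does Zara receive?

Term paper (70) > Midterm exam (62), so Midterm exam counts as 70.
Weighted total:
  Peer review 62 × 0.07 = 4.34
  Midterm exam 70 × 0.05 = 3.5
  Participation 100 × 0.23 = 23
  Case studies 62 × 0.07 = 4.34
  Term paper 70 × 0.21 = 14.7
  Oral exam 79 × 0.19 = 15.01
  Capstone 85 × 0.18 = 15.3
Sum = 80.19
80.19 is ≥ 80 and < 90 → B

B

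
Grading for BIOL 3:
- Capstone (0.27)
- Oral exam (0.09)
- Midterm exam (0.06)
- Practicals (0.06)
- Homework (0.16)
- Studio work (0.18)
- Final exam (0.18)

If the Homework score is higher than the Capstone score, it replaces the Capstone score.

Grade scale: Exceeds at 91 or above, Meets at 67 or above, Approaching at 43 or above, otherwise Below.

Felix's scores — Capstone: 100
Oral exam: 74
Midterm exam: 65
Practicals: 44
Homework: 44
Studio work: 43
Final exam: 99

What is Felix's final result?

Meets

Homework (44) ≤ Capstone (100), so Capstone stays at 100.
Weighted total:
  Capstone 100 × 0.27 = 27
  Oral exam 74 × 0.09 = 6.66
  Midterm exam 65 × 0.06 = 3.9
  Practicals 44 × 0.06 = 2.64
  Homework 44 × 0.16 = 7.04
  Studio work 43 × 0.18 = 7.74
  Final exam 99 × 0.18 = 17.82
Sum = 72.8
72.8 is ≥ 67 and < 91 → Meets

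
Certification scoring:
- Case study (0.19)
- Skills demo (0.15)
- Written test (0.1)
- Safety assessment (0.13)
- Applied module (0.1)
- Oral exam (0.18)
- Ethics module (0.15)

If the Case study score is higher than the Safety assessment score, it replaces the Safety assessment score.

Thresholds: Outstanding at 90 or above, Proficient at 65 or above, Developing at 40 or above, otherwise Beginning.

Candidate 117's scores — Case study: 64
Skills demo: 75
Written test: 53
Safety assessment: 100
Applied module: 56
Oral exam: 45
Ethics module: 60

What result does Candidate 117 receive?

Case study (64) ≤ Safety assessment (100), so Safety assessment stays at 100.
Weighted total:
  Case study 64 × 0.19 = 12.16
  Skills demo 75 × 0.15 = 11.25
  Written test 53 × 0.1 = 5.3
  Safety assessment 100 × 0.13 = 13
  Applied module 56 × 0.1 = 5.6
  Oral exam 45 × 0.18 = 8.1
  Ethics module 60 × 0.15 = 9
Sum = 64.41
64.41 is ≥ 40 and < 65 → Developing

Developing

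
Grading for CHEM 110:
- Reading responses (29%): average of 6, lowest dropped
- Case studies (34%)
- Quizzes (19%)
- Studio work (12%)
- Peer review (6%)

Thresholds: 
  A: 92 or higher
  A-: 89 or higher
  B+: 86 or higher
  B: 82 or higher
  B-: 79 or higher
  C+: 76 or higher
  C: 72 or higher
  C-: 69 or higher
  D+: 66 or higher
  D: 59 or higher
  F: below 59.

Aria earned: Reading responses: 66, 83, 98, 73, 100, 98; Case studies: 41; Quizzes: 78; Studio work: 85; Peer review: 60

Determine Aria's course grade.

D+

Reading responses: drop 66 → average of remaining 5 = 452/5 = 90.4
Weighted total:
  Reading responses 90.4 × 0.29 = 26.216
  Case studies 41 × 0.34 = 13.94
  Quizzes 78 × 0.19 = 14.82
  Studio work 85 × 0.12 = 10.2
  Peer review 60 × 0.06 = 3.6
Sum = 68.776
68.776 is ≥ 66 and < 69 → D+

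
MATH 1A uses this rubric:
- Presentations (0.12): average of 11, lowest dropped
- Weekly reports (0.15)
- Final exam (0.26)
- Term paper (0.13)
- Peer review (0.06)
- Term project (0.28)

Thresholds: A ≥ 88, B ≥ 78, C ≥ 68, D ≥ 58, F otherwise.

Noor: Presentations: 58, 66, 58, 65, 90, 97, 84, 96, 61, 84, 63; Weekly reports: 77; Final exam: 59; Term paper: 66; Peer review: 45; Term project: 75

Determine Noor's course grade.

Presentations: drop 58 → average of remaining 10 = 764/10 = 76.4
Weighted total:
  Presentations 76.4 × 0.12 = 9.168
  Weekly reports 77 × 0.15 = 11.55
  Final exam 59 × 0.26 = 15.34
  Term paper 66 × 0.13 = 8.58
  Peer review 45 × 0.06 = 2.7
  Term project 75 × 0.28 = 21
Sum = 68.338
68.338 is ≥ 68 and < 78 → C

C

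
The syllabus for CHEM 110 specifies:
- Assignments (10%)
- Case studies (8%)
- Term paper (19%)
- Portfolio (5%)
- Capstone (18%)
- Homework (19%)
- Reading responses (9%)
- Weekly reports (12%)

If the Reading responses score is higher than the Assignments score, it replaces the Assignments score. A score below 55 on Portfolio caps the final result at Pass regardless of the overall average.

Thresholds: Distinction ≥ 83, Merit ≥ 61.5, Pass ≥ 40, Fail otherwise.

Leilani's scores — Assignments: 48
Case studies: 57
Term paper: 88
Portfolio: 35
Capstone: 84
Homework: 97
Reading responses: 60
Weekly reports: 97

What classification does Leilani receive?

Reading responses (60) > Assignments (48), so Assignments counts as 60.
Portfolio score 35 < 55: minimum not met.
Weighted total:
  Assignments 60 × 0.1 = 6
  Case studies 57 × 0.08 = 4.56
  Term paper 88 × 0.19 = 16.72
  Portfolio 35 × 0.05 = 1.75
  Capstone 84 × 0.18 = 15.12
  Homework 97 × 0.19 = 18.43
  Reading responses 60 × 0.09 = 5.4
  Weekly reports 97 × 0.12 = 11.64
Sum = 79.62
79.62 would be Merit; cap at Pass applies → Pass.

Pass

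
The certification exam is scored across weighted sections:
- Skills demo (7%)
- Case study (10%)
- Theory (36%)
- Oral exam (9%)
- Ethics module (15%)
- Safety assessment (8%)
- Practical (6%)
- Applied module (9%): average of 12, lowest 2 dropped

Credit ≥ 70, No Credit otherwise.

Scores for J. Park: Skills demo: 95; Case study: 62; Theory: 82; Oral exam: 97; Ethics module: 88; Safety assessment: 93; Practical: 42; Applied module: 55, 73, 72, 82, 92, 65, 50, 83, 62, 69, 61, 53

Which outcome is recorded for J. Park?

Credit

Applied module: drop 50, 53 → average of remaining 10 = 714/10 = 71.4
Weighted total:
  Skills demo 95 × 0.07 = 6.65
  Case study 62 × 0.1 = 6.2
  Theory 82 × 0.36 = 29.52
  Oral exam 97 × 0.09 = 8.73
  Ethics module 88 × 0.15 = 13.2
  Safety assessment 93 × 0.08 = 7.44
  Practical 42 × 0.06 = 2.52
  Applied module 71.4 × 0.09 = 6.426
Sum = 80.686
80.686 ≥ 70 → Credit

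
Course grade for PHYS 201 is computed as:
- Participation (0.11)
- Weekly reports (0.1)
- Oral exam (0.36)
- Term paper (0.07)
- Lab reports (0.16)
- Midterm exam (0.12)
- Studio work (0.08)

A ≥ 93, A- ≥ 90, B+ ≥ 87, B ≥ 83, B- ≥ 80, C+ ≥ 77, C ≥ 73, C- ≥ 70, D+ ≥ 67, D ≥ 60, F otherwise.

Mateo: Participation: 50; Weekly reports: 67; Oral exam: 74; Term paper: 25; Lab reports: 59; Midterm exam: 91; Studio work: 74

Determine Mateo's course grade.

Weighted total:
  Participation 50 × 0.11 = 5.5
  Weekly reports 67 × 0.1 = 6.7
  Oral exam 74 × 0.36 = 26.64
  Term paper 25 × 0.07 = 1.75
  Lab reports 59 × 0.16 = 9.44
  Midterm exam 91 × 0.12 = 10.92
  Studio work 74 × 0.08 = 5.92
Sum = 66.87
66.87 is ≥ 60 and < 67 → D

D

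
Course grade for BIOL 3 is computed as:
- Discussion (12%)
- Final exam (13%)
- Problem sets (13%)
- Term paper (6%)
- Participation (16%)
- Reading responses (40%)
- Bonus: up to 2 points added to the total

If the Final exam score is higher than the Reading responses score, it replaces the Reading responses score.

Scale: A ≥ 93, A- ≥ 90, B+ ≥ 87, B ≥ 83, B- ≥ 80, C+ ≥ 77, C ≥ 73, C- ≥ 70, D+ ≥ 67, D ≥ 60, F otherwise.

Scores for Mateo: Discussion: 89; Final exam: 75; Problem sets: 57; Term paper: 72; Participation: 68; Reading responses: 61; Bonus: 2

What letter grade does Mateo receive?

Final exam (75) > Reading responses (61), so Reading responses counts as 75.
Weighted total:
  Discussion 89 × 0.12 = 10.68
  Final exam 75 × 0.13 = 9.75
  Problem sets 57 × 0.13 = 7.41
  Term paper 72 × 0.06 = 4.32
  Participation 68 × 0.16 = 10.88
  Reading responses 75 × 0.4 = 30
Sum = 73.04
Bonus: 73.04 + 2 = 75.04
75.04 is ≥ 73 and < 77 → C

C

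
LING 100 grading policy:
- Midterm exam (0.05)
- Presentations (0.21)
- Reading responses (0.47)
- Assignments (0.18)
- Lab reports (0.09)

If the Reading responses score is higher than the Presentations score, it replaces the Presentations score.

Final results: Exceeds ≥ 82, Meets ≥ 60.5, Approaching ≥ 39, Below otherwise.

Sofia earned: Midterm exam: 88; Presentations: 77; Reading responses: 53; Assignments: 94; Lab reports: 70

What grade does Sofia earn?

Reading responses (53) ≤ Presentations (77), so Presentations stays at 77.
Weighted total:
  Midterm exam 88 × 0.05 = 4.4
  Presentations 77 × 0.21 = 16.17
  Reading responses 53 × 0.47 = 24.91
  Assignments 94 × 0.18 = 16.92
  Lab reports 70 × 0.09 = 6.3
Sum = 68.7
68.7 is ≥ 60.5 and < 82 → Meets

Meets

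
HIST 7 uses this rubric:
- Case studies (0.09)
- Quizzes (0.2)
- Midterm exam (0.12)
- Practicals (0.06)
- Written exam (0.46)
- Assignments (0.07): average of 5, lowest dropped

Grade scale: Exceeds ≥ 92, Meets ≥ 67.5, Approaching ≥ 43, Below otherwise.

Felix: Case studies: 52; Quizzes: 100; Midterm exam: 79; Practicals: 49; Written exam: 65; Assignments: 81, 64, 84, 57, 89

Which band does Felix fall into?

Meets

Assignments: drop 57 → average of remaining 4 = 318/4 = 79.5
Weighted total:
  Case studies 52 × 0.09 = 4.68
  Quizzes 100 × 0.2 = 20
  Midterm exam 79 × 0.12 = 9.48
  Practicals 49 × 0.06 = 2.94
  Written exam 65 × 0.46 = 29.9
  Assignments 79.5 × 0.07 = 5.565
Sum = 72.565
72.565 is ≥ 67.5 and < 92 → Meets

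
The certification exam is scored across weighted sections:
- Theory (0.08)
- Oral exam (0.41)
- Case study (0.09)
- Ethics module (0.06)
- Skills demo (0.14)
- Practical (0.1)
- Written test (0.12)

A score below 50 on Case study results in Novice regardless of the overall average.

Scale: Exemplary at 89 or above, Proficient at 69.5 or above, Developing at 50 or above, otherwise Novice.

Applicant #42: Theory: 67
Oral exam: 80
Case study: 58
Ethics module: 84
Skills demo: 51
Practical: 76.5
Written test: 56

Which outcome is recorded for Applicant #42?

Case study score 58 ≥ 50: minimum met.
Weighted total:
  Theory 67 × 0.08 = 5.36
  Oral exam 80 × 0.41 = 32.8
  Case study 58 × 0.09 = 5.22
  Ethics module 84 × 0.06 = 5.04
  Skills demo 51 × 0.14 = 7.14
  Practical 76.5 × 0.1 = 7.65
  Written test 56 × 0.12 = 6.72
Sum = 69.93
69.93 is ≥ 69.5 and < 89 → Proficient

Proficient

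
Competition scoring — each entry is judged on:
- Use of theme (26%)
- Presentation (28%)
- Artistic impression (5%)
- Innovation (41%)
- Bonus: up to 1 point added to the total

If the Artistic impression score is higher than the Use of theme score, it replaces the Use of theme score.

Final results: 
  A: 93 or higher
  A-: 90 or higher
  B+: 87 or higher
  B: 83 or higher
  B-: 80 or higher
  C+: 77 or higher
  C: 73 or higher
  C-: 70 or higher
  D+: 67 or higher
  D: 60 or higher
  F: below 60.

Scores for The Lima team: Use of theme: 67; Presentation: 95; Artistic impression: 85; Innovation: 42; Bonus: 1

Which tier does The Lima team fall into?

C-

Artistic impression (85) > Use of theme (67), so Use of theme counts as 85.
Weighted total:
  Use of theme 85 × 0.26 = 22.1
  Presentation 95 × 0.28 = 26.6
  Artistic impression 85 × 0.05 = 4.25
  Innovation 42 × 0.41 = 17.22
Sum = 70.17
Bonus: 70.17 + 1 = 71.17
71.17 is ≥ 70 and < 73 → C-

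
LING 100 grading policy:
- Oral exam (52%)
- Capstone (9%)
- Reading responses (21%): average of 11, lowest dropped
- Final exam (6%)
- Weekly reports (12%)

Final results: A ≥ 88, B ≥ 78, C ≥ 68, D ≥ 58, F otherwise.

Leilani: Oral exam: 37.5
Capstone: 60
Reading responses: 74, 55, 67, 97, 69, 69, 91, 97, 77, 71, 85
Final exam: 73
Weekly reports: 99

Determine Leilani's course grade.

Reading responses: drop 55 → average of remaining 10 = 797/10 = 79.7
Weighted total:
  Oral exam 37.5 × 0.52 = 19.5
  Capstone 60 × 0.09 = 5.4
  Reading responses 79.7 × 0.21 = 16.737
  Final exam 73 × 0.06 = 4.38
  Weekly reports 99 × 0.12 = 11.88
Sum = 57.897
57.897 < 58 → F

F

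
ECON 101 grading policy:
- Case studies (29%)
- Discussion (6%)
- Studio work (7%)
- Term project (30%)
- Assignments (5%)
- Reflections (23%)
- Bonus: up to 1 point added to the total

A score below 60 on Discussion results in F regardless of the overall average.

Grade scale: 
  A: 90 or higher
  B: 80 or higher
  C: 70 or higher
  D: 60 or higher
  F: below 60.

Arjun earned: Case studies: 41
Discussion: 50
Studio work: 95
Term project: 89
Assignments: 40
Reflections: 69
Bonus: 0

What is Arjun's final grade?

Discussion score 50 < 60: minimum not met.
Weighted total:
  Case studies 41 × 0.29 = 11.89
  Discussion 50 × 0.06 = 3
  Studio work 95 × 0.07 = 6.65
  Term project 89 × 0.3 = 26.7
  Assignments 40 × 0.05 = 2
  Reflections 69 × 0.23 = 15.87
Sum = 66.11
Bonus: 66.11 + 0 = 66.11
Because the Discussion minimum was not met, the result is F.

F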